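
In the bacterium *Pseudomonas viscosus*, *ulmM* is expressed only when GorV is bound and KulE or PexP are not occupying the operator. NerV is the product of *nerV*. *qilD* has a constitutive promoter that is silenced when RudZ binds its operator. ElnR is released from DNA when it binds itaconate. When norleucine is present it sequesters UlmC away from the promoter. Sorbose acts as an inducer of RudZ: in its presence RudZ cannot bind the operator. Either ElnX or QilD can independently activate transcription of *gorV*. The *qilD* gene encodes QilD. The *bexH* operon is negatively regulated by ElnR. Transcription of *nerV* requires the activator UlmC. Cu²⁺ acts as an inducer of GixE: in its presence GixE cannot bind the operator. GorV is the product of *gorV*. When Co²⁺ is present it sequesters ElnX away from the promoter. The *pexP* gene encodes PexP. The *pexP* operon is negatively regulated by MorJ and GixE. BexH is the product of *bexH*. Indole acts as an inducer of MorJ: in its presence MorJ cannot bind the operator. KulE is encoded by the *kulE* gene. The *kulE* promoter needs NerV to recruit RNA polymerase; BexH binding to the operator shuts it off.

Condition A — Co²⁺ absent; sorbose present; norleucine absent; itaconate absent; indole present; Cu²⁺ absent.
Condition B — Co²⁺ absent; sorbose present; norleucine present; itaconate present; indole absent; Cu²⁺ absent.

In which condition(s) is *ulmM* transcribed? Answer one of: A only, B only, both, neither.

Condition A:
Co²⁺ is absent, so ElnX is active.
Sorbose is present, so RudZ is inactive.
With no repressor bound, *qilD* is transcribed.
So QilD is produced and active.
Activator ElnX is present, so *gorV* is transcribed.
So GorV is produced and active.
Norleucine is absent, so UlmC is active.
No repressor is bound and UlmC is active, so *nerV* is transcribed.
So NerV is produced and active.
Itaconate is absent, so ElnR is active.
With repressor ElnR bound, *bexH* is not transcribed.
So BexH is not produced.
No repressor is bound and NerV is active, so *kulE* is transcribed.
So KulE is produced and active.
Indole is present, so MorJ is inactive.
Cu²⁺ is absent, so GixE is active.
With repressor GixE bound, *pexP* is not transcribed.
So PexP is not produced.
With repressor KulE bound, *ulmM* is not transcribed.
→ *ulmM* is OFF in A.
Condition B:
Co²⁺ is absent, so ElnX is active.
Sorbose is present, so RudZ is inactive.
With no repressor bound, *qilD* is transcribed.
So QilD is produced and active.
Activator ElnX is present, so *gorV* is transcribed.
So GorV is produced and active.
Norleucine is present, so UlmC is inactive.
Required activator UlmC is absent, so *nerV* is not transcribed.
So NerV is not produced.
Itaconate is present, so ElnR is inactive.
With no repressor bound, *bexH* is transcribed.
So BexH is produced and active.
With repressor BexH bound, *kulE* is not transcribed.
So KulE is not produced.
Indole is absent, so MorJ is active.
Cu²⁺ is absent, so GixE is active.
With repressor MorJ bound, *pexP* is not transcribed.
So PexP is not produced.
No repressor is bound and GorV is active, so *ulmM* is transcribed.
→ *ulmM* is ON in B.

B only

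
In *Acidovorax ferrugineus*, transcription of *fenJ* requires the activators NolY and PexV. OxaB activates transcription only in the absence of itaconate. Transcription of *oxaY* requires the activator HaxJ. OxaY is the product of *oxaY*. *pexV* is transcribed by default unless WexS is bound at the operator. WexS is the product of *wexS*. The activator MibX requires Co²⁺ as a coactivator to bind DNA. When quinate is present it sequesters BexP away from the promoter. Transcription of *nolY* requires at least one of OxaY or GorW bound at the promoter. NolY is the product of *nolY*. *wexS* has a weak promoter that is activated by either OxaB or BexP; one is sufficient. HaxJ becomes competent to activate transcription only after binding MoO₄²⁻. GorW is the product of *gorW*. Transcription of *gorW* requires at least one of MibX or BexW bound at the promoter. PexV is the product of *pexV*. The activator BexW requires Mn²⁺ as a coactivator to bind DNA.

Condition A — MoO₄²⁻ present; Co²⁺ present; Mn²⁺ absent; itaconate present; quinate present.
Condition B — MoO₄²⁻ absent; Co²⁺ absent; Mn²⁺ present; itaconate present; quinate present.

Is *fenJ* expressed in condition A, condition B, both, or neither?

both

Condition A:
MoO₄²⁻ is present, so HaxJ is active.
No repressor is bound and HaxJ is active, so *oxaY* is transcribed.
So OxaY is produced and active.
Co²⁺ is present, so MibX is active.
Mn²⁺ is absent, so BexW is inactive.
Activator MibX is present, so *gorW* is transcribed.
So GorW is produced and active.
Activator OxaY is present, so *nolY* is transcribed.
So NolY is produced and active.
Itaconate is present, so OxaB is inactive.
Quinate is present, so BexP is inactive.
No activator is available at the *wexS* promoter, so *wexS* is not transcribed.
So WexS is not produced.
With no repressor bound, *pexV* is transcribed.
So PexV is produced and active.
No repressor is bound and NolY and PexV are active, so *fenJ* is transcribed.
→ *fenJ* is ON in A.
Condition B:
MoO₄²⁻ is absent, so HaxJ is inactive.
Required activator HaxJ is absent, so *oxaY* is not transcribed.
So OxaY is not produced.
Co²⁺ is absent, so MibX is inactive.
Mn²⁺ is present, so BexW is active.
Activator BexW is present, so *gorW* is transcribed.
So GorW is produced and active.
Activator GorW is present, so *nolY* is transcribed.
So NolY is produced and active.
Itaconate is present, so OxaB is inactive.
Quinate is present, so BexP is inactive.
No activator is available at the *wexS* promoter, so *wexS* is not transcribed.
So WexS is not produced.
With no repressor bound, *pexV* is transcribed.
So PexV is produced and active.
No repressor is bound and NolY and PexV are active, so *fenJ* is transcribed.
→ *fenJ* is ON in B.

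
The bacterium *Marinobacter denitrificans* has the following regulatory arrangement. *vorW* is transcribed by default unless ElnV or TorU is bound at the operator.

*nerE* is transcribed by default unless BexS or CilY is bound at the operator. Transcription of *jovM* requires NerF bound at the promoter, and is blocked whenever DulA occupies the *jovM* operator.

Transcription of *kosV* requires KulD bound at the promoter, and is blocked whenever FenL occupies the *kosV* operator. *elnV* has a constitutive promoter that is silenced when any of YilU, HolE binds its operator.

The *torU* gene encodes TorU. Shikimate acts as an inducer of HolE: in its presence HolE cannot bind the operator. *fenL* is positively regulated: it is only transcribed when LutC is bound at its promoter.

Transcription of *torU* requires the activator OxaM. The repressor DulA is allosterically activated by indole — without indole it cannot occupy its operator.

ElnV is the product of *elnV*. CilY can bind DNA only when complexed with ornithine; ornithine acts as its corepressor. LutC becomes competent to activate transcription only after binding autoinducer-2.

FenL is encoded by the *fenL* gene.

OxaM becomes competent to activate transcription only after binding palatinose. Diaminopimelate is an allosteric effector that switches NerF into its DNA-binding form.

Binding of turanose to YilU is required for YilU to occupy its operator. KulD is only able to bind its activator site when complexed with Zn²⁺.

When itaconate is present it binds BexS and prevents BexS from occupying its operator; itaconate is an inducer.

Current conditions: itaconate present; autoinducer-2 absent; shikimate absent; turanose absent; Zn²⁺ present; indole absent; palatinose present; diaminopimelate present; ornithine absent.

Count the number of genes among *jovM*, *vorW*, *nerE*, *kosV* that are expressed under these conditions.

Indole is absent, so DulA is inactive.
Diaminopimelate is present, so NerF is active.
No repressor is bound and NerF is active, so *jovM* is transcribed.
→ *jovM* is ON.
Turanose is absent, so YilU is inactive.
Shikimate is absent, so HolE is active.
With repressor HolE bound, *elnV* is not transcribed.
So ElnV is not produced.
Palatinose is present, so OxaM is active.
No repressor is bound and OxaM is active, so *torU* is transcribed.
So TorU is produced and active.
With repressor TorU bound, *vorW* is not transcribed.
→ *vorW* is OFF.
Itaconate is present, so BexS is inactive.
Ornithine is absent, so CilY is inactive.
With no repressor bound, *nerE* is transcribed.
→ *nerE* is ON.
Autoinducer-2 is absent, so LutC is inactive.
Required activator LutC is absent, so *fenL* is not transcribed.
So FenL is not produced.
Zn²⁺ is present, so KulD is active.
No repressor is bound and KulD is active, so *kosV* is transcribed.
→ *kosV* is ON.
3 of the 4 genes are transcribed.

3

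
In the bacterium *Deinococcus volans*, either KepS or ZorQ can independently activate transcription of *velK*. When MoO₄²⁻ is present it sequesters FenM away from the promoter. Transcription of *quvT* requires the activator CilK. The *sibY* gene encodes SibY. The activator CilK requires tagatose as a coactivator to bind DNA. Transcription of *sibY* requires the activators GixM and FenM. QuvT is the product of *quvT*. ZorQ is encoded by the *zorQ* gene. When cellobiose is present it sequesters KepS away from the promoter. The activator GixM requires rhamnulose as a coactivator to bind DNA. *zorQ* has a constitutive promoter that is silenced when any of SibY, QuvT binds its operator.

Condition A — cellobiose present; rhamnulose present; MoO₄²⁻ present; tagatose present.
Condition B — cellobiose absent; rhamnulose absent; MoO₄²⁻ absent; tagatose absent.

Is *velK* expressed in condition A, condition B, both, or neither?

B only

Condition A:
Cellobiose is present, so KepS is inactive.
Rhamnulose is present, so GixM is active.
MoO₄²⁻ is present, so FenM is inactive.
Required activator FenM is absent, so *sibY* is not transcribed.
So SibY is not produced.
Tagatose is present, so CilK is active.
No repressor is bound and CilK is active, so *quvT* is transcribed.
So QuvT is produced and active.
With repressor QuvT bound, *zorQ* is not transcribed.
So ZorQ is not produced.
No activator is available at the *velK* promoter, so *velK* is not transcribed.
→ *velK* is OFF in A.
Condition B:
Cellobiose is absent, so KepS is active.
Rhamnulose is absent, so GixM is inactive.
MoO₄²⁻ is absent, so FenM is active.
Required activator GixM is absent, so *sibY* is not transcribed.
So SibY is not produced.
Tagatose is absent, so CilK is inactive.
Required activator CilK is absent, so *quvT* is not transcribed.
So QuvT is not produced.
With no repressor bound, *zorQ* is transcribed.
So ZorQ is produced and active.
Activator KepS is present, so *velK* is transcribed.
→ *velK* is ON in B.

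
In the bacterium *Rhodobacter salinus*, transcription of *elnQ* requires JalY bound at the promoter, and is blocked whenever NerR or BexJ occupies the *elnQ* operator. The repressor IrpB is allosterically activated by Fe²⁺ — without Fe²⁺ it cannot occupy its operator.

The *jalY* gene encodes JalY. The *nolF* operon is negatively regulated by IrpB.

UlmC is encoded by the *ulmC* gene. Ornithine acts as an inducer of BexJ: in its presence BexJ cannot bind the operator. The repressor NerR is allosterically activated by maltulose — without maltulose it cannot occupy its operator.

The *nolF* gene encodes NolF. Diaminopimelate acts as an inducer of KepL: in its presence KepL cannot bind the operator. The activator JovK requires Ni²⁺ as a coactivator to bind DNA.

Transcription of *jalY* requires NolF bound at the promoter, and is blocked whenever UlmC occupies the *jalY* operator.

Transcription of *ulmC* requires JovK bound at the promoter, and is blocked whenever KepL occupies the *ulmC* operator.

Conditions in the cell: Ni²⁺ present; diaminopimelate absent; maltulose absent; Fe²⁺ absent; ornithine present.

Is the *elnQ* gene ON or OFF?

ON

Maltulose is absent, so NerR is inactive.
Ornithine is present, so BexJ is inactive.
Diaminopimelate is absent, so KepL is active.
Ni²⁺ is present, so JovK is active.
With repressor KepL bound, *ulmC* is not transcribed.
So UlmC is not produced.
Fe²⁺ is absent, so IrpB is inactive.
With no repressor bound, *nolF* is transcribed.
So NolF is produced and active.
No repressor is bound and NolF is active, so *jalY* is transcribed.
So JalY is produced and active.
No repressor is bound and JalY is active, so *elnQ* is transcribed.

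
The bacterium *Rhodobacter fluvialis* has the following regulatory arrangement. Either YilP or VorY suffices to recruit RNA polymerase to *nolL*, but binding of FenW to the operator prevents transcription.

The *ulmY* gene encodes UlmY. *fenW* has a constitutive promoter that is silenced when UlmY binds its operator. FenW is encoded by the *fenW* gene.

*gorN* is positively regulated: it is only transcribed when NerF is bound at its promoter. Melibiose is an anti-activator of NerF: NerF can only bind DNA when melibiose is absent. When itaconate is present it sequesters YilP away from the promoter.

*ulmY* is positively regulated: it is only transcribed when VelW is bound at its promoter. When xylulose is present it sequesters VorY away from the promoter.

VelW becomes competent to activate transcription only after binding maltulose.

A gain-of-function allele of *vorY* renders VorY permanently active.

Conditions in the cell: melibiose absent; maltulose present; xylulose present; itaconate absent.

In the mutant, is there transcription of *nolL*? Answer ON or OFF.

ON

Itaconate is absent, so YilP is active.
Maltulose is present, so VelW is active.
No repressor is bound and VelW is active, so *ulmY* is transcribed.
So UlmY is produced and active.
With repressor UlmY bound, *fenW* is not transcribed.
So FenW is not produced.
VorY is constitutively active in this strain.
Activator YilP is present, so *nolL* is transcribed.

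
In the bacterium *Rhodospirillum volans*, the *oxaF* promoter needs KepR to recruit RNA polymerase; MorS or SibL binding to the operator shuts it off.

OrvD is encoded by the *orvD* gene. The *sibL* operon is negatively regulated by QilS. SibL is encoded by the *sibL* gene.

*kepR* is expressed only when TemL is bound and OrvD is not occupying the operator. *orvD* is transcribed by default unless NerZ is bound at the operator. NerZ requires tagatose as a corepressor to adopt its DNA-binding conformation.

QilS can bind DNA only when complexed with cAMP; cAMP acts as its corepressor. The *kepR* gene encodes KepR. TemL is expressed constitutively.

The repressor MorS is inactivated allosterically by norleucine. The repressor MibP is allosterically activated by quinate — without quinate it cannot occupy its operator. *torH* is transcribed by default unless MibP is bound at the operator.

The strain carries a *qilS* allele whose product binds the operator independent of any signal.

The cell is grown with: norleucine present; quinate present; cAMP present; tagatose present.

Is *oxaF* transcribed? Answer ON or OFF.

Norleucine is present, so MorS is inactive.
QilS is constitutively active in this strain.
With repressor QilS bound, *sibL* is not transcribed.
So SibL is not produced.
Tagatose is present, so NerZ is active.
With repressor NerZ bound, *orvD* is not transcribed.
So OrvD is not produced.
TemL is produced constitutively and is active.
No repressor is bound and TemL is active, so *kepR* is transcribed.
So KepR is produced and active.
No repressor is bound and KepR is active, so *oxaF* is transcribed.

ON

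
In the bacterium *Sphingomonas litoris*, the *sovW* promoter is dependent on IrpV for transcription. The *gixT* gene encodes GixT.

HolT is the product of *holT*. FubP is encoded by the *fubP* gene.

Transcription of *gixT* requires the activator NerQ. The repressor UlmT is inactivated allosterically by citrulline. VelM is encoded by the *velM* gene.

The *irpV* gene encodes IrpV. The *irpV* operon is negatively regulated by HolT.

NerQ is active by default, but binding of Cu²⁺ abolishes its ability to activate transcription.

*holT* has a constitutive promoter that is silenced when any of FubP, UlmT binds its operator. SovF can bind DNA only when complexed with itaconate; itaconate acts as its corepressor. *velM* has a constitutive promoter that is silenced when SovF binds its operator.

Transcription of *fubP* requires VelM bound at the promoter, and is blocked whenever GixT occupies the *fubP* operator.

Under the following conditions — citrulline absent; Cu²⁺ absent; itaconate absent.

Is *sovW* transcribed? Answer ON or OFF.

ON

Itaconate is absent, so SovF is inactive.
With no repressor bound, *velM* is transcribed.
So VelM is produced and active.
Cu²⁺ is absent, so NerQ is active.
No repressor is bound and NerQ is active, so *gixT* is transcribed.
So GixT is produced and active.
With repressor GixT bound, *fubP* is not transcribed.
So FubP is not produced.
Citrulline is absent, so UlmT is active.
With repressor UlmT bound, *holT* is not transcribed.
So HolT is not produced.
With no repressor bound, *irpV* is transcribed.
So IrpV is produced and active.
No repressor is bound and IrpV is active, so *sovW* is transcribed.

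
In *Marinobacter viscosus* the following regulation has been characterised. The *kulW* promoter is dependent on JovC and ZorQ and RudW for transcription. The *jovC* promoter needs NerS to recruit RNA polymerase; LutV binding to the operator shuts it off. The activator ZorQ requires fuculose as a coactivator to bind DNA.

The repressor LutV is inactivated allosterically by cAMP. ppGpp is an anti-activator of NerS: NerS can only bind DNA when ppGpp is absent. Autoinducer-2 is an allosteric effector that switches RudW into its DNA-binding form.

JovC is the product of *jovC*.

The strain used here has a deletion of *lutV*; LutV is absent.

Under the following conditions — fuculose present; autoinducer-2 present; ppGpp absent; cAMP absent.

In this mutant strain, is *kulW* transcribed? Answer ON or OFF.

ON

ppGpp is absent, so NerS is active.
LutV is non-functional in this strain, so it has no effect.
No repressor is bound and NerS is active, so *jovC* is transcribed.
So JovC is produced and active.
Fuculose is present, so ZorQ is active.
Autoinducer-2 is present, so RudW is active.
No repressor is bound and JovC and ZorQ and RudW are active, so *kulW* is transcribed.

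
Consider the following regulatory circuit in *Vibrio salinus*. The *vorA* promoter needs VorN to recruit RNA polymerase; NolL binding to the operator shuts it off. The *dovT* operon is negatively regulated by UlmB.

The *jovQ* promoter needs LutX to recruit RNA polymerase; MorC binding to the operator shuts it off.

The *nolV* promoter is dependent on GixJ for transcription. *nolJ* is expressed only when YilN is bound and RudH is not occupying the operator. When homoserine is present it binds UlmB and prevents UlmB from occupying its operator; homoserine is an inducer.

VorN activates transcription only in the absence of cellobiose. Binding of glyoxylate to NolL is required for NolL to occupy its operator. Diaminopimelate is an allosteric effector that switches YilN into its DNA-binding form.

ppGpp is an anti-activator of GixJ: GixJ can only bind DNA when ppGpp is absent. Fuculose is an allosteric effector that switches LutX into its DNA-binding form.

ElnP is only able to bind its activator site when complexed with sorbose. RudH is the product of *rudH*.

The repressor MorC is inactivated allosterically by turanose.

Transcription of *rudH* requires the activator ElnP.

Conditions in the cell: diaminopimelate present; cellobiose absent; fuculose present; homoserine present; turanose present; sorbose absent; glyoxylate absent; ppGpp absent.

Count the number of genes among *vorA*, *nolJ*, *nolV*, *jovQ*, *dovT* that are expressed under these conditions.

5

Glyoxylate is absent, so NolL is inactive.
Cellobiose is absent, so VorN is active.
No repressor is bound and VorN is active, so *vorA* is transcribed.
→ *vorA* is ON.
Sorbose is absent, so ElnP is inactive.
Required activator ElnP is absent, so *rudH* is not transcribed.
So RudH is not produced.
Diaminopimelate is present, so YilN is active.
No repressor is bound and YilN is active, so *nolJ* is transcribed.
→ *nolJ* is ON.
ppGpp is absent, so GixJ is active.
No repressor is bound and GixJ is active, so *nolV* is transcribed.
→ *nolV* is ON.
Fuculose is present, so LutX is active.
Turanose is present, so MorC is inactive.
No repressor is bound and LutX is active, so *jovQ* is transcribed.
→ *jovQ* is ON.
Homoserine is present, so UlmB is inactive.
With no repressor bound, *dovT* is transcribed.
→ *dovT* is ON.
5 of the 5 genes are transcribed.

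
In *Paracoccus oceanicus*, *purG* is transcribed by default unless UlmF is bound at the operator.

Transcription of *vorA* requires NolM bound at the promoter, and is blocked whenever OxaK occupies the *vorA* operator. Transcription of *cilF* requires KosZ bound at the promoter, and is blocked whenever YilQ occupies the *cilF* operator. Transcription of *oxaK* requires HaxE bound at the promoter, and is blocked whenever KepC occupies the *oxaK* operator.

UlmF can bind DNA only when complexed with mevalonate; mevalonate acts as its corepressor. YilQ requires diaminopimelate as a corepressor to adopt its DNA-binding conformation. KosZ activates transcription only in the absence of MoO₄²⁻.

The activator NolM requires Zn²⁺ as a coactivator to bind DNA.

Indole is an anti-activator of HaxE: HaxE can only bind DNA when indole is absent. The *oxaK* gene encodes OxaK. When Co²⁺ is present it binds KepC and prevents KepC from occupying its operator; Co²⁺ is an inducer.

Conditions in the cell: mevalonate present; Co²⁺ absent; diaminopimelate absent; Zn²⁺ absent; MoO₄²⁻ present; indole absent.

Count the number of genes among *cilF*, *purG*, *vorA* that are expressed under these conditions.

0

MoO₄²⁻ is present, so KosZ is inactive.
Diaminopimelate is absent, so YilQ is inactive.
Required activator KosZ is absent, so *cilF* is not transcribed.
→ *cilF* is OFF.
Mevalonate is present, so UlmF is active.
With repressor UlmF bound, *purG* is not transcribed.
→ *purG* is OFF.
Zn²⁺ is absent, so NolM is inactive.
Co²⁺ is absent, so KepC is active.
Indole is absent, so HaxE is active.
With repressor KepC bound, *oxaK* is not transcribed.
So OxaK is not produced.
Required activator NolM is absent, so *vorA* is not transcribed.
→ *vorA* is OFF.
0 of the 3 genes are transcribed.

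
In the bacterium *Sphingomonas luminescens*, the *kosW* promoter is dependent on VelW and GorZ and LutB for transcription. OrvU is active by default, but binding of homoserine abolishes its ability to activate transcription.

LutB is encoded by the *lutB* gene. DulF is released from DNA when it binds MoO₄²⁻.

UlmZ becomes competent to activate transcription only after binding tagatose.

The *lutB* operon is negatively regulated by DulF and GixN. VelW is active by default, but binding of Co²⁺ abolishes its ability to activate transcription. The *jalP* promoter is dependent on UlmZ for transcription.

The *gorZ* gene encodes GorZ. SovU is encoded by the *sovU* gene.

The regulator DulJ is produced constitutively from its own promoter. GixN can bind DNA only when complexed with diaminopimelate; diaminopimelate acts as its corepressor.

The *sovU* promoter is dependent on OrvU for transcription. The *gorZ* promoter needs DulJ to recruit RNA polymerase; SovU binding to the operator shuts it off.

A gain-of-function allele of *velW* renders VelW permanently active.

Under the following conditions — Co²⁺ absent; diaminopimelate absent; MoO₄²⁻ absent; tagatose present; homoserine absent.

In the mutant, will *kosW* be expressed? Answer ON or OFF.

OFF

VelW is constitutively active in this strain.
DulJ is produced constitutively and is active.
Homoserine is absent, so OrvU is active.
No repressor is bound and OrvU is active, so *sovU* is transcribed.
So SovU is produced and active.
With repressor SovU bound, *gorZ* is not transcribed.
So GorZ is not produced.
MoO₄²⁻ is absent, so DulF is active.
Diaminopimelate is absent, so GixN is inactive.
With repressor DulF bound, *lutB* is not transcribed.
So LutB is not produced.
Required activator GorZ is absent, so *kosW* is not transcribed.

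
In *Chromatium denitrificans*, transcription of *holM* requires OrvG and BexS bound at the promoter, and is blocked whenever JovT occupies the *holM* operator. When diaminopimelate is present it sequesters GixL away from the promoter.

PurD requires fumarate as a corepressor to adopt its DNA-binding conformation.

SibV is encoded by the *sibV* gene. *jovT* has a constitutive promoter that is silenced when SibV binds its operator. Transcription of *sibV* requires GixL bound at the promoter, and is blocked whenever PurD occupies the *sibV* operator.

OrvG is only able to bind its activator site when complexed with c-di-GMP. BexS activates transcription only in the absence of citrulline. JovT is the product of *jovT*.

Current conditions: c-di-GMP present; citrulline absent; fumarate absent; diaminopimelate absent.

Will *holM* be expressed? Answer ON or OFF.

c-di-GMP is present, so OrvG is active.
Fumarate is absent, so PurD is inactive.
Diaminopimelate is absent, so GixL is active.
No repressor is bound and GixL is active, so *sibV* is transcribed.
So SibV is produced and active.
With repressor SibV bound, *jovT* is not transcribed.
So JovT is not produced.
Citrulline is absent, so BexS is active.
No repressor is bound and OrvG and BexS are active, so *holM* is transcribed.

ON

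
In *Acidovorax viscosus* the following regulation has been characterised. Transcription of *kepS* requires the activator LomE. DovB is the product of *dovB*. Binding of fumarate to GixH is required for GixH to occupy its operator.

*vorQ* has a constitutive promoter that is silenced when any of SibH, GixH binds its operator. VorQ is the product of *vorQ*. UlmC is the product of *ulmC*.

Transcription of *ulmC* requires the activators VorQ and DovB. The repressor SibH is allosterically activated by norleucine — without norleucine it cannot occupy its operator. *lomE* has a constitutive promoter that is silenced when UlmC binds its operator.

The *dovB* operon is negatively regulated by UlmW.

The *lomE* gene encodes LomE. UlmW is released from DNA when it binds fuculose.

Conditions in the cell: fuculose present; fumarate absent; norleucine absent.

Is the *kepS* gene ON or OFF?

OFF

Norleucine is absent, so SibH is inactive.
Fumarate is absent, so GixH is inactive.
With no repressor bound, *vorQ* is transcribed.
So VorQ is produced and active.
Fuculose is present, so UlmW is inactive.
With no repressor bound, *dovB* is transcribed.
So DovB is produced and active.
No repressor is bound and VorQ and DovB are active, so *ulmC* is transcribed.
So UlmC is produced and active.
With repressor UlmC bound, *lomE* is not transcribed.
So LomE is not produced.
Required activator LomE is absent, so *kepS* is not transcribed.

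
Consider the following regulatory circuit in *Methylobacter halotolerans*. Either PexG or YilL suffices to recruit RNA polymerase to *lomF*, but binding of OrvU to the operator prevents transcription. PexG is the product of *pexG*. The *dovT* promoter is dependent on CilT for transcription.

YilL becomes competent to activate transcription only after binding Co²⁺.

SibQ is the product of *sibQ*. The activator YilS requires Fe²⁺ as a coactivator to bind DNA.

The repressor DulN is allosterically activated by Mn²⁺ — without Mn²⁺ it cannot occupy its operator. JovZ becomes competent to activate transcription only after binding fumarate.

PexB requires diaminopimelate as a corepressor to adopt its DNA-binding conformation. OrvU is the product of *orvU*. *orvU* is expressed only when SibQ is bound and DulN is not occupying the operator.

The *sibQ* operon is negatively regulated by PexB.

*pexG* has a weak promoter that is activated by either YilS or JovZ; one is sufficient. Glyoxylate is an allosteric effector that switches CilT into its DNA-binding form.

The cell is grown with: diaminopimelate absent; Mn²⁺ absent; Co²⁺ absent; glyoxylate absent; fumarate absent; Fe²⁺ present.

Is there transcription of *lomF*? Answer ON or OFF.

OFF

Fe²⁺ is present, so YilS is active.
Fumarate is absent, so JovZ is inactive.
Activator YilS is present, so *pexG* is transcribed.
So PexG is produced and active.
Mn²⁺ is absent, so DulN is inactive.
Diaminopimelate is absent, so PexB is inactive.
With no repressor bound, *sibQ* is transcribed.
So SibQ is produced and active.
No repressor is bound and SibQ is active, so *orvU* is transcribed.
So OrvU is produced and active.
Co²⁺ is absent, so YilL is inactive.
With repressor OrvU bound, *lomF* is not transcribed.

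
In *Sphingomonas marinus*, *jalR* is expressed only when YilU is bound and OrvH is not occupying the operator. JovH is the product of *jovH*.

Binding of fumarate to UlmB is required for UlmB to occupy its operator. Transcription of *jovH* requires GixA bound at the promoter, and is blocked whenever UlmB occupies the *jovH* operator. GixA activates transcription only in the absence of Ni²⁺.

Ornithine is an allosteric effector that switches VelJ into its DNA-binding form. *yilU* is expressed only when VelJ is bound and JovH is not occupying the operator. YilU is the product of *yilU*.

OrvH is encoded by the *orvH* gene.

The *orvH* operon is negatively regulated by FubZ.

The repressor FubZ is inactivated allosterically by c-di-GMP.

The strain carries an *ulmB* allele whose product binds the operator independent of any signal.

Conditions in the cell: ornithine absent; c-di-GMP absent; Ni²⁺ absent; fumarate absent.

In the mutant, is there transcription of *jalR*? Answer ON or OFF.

OFF

Ornithine is absent, so VelJ is inactive.
UlmB is constitutively active in this strain.
Ni²⁺ is absent, so GixA is active.
With repressor UlmB bound, *jovH* is not transcribed.
So JovH is not produced.
Required activator VelJ is absent, so *yilU* is not transcribed.
So YilU is not produced.
c-di-GMP is absent, so FubZ is active.
With repressor FubZ bound, *orvH* is not transcribed.
So OrvH is not produced.
Required activator YilU is absent, so *jalR* is not transcribed.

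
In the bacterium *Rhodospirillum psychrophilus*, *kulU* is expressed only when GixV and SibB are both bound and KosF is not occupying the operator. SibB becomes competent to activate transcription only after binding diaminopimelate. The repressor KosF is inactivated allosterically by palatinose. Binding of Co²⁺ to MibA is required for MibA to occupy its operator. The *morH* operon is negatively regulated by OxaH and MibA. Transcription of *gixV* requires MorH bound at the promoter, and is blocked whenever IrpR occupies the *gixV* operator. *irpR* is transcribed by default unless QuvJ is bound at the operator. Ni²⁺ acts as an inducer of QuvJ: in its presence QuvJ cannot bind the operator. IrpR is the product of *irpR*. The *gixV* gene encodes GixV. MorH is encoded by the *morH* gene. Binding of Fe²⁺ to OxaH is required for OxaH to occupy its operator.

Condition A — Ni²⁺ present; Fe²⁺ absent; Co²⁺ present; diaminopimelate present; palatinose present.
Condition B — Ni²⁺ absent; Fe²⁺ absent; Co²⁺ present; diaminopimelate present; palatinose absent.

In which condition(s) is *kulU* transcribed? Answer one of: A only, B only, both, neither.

Condition A:
Ni²⁺ is present, so QuvJ is inactive.
With no repressor bound, *irpR* is transcribed.
So IrpR is produced and active.
Fe²⁺ is absent, so OxaH is inactive.
Co²⁺ is present, so MibA is active.
With repressor MibA bound, *morH* is not transcribed.
So MorH is not produced.
With repressor IrpR bound, *gixV* is not transcribed.
So GixV is not produced.
Diaminopimelate is present, so SibB is active.
Palatinose is present, so KosF is inactive.
Required activator GixV is absent, so *kulU* is not transcribed.
→ *kulU* is OFF in A.
Condition B:
Ni²⁺ is absent, so QuvJ is active.
With repressor QuvJ bound, *irpR* is not transcribed.
So IrpR is not produced.
Fe²⁺ is absent, so OxaH is inactive.
Co²⁺ is present, so MibA is active.
With repressor MibA bound, *morH* is not transcribed.
So MorH is not produced.
Required activator MorH is absent, so *gixV* is not transcribed.
So GixV is not produced.
Diaminopimelate is present, so SibB is active.
Palatinose is absent, so KosF is active.
With repressor KosF bound, *kulU* is not transcribed.
→ *kulU* is OFF in B.

neither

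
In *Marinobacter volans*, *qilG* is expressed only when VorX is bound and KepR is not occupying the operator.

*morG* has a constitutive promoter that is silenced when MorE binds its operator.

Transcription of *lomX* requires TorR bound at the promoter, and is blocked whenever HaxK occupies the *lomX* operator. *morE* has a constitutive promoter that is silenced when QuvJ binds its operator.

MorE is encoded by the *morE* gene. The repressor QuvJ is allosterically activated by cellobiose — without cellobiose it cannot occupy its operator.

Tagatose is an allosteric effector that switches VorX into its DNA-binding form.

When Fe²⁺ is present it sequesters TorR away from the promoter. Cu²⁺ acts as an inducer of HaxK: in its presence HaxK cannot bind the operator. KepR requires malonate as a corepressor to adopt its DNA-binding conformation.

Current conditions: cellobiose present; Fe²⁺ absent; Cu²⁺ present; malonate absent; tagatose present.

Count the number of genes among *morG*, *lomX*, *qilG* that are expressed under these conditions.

Cellobiose is present, so QuvJ is active.
With repressor QuvJ bound, *morE* is not transcribed.
So MorE is not produced.
With no repressor bound, *morG* is transcribed.
→ *morG* is ON.
Cu²⁺ is present, so HaxK is inactive.
Fe²⁺ is absent, so TorR is active.
No repressor is bound and TorR is active, so *lomX* is transcribed.
→ *lomX* is ON.
Tagatose is present, so VorX is active.
Malonate is absent, so KepR is inactive.
No repressor is bound and VorX is active, so *qilG* is transcribed.
→ *qilG* is ON.
3 of the 3 genes are transcribed.

3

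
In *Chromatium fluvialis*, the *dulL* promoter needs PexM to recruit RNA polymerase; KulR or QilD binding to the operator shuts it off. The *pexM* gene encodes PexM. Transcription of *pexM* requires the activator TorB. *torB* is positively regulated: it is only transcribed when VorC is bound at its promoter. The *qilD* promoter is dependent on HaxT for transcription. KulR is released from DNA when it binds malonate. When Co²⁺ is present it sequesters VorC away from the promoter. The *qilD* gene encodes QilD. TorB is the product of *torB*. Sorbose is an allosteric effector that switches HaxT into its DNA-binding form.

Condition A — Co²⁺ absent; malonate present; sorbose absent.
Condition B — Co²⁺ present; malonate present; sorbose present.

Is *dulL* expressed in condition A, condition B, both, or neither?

A only

Condition A:
Co²⁺ is absent, so VorC is active.
No repressor is bound and VorC is active, so *torB* is transcribed.
So TorB is produced and active.
No repressor is bound and TorB is active, so *pexM* is transcribed.
So PexM is produced and active.
Malonate is present, so KulR is inactive.
Sorbose is absent, so HaxT is inactive.
Required activator HaxT is absent, so *qilD* is not transcribed.
So QilD is not produced.
No repressor is bound and PexM is active, so *dulL* is transcribed.
→ *dulL* is ON in A.
Condition B:
Co²⁺ is present, so VorC is inactive.
Required activator VorC is absent, so *torB* is not transcribed.
So TorB is not produced.
Required activator TorB is absent, so *pexM* is not transcribed.
So PexM is not produced.
Malonate is present, so KulR is inactive.
Sorbose is present, so HaxT is active.
No repressor is bound and HaxT is active, so *qilD* is transcribed.
So QilD is produced and active.
With repressor QilD bound, *dulL* is not transcribed.
→ *dulL* is OFF in B.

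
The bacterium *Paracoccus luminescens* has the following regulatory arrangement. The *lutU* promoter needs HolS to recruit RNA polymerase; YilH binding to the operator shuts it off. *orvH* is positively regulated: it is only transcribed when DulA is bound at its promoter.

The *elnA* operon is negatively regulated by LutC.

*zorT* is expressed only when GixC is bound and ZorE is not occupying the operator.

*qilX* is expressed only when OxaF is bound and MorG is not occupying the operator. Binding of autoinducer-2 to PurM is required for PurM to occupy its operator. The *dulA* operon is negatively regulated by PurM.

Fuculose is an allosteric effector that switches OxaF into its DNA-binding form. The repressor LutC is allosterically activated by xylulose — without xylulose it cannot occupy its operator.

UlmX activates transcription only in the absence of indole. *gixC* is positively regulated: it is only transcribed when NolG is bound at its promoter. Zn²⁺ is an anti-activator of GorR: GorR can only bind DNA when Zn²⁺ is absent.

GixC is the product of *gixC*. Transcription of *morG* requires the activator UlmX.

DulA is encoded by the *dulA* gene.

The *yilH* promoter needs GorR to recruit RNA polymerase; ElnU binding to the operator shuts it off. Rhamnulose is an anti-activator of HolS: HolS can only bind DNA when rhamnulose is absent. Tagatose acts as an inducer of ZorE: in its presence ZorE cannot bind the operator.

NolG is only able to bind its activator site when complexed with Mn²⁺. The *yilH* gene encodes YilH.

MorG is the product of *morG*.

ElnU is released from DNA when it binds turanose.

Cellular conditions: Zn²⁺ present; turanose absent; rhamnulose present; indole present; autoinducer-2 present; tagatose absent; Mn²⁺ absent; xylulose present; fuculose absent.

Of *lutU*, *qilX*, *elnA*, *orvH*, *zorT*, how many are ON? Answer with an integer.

0

Rhamnulose is present, so HolS is inactive.
Turanose is absent, so ElnU is active.
Zn²⁺ is present, so GorR is inactive.
With repressor ElnU bound, *yilH* is not transcribed.
So YilH is not produced.
Required activator HolS is absent, so *lutU* is not transcribed.
→ *lutU* is OFF.
Indole is present, so UlmX is inactive.
Required activator UlmX is absent, so *morG* is not transcribed.
So MorG is not produced.
Fuculose is absent, so OxaF is inactive.
Required activator OxaF is absent, so *qilX* is not transcribed.
→ *qilX* is OFF.
Xylulose is present, so LutC is active.
With repressor LutC bound, *elnA* is not transcribed.
→ *elnA* is OFF.
Autoinducer-2 is present, so PurM is active.
With repressor PurM bound, *dulA* is not transcribed.
So DulA is not produced.
Required activator DulA is absent, so *orvH* is not transcribed.
→ *orvH* is OFF.
Tagatose is absent, so ZorE is active.
Mn²⁺ is absent, so NolG is inactive.
Required activator NolG is absent, so *gixC* is not transcribed.
So GixC is not produced.
With repressor ZorE bound, *zorT* is not transcribed.
→ *zorT* is OFF.
0 of the 5 genes are transcribed.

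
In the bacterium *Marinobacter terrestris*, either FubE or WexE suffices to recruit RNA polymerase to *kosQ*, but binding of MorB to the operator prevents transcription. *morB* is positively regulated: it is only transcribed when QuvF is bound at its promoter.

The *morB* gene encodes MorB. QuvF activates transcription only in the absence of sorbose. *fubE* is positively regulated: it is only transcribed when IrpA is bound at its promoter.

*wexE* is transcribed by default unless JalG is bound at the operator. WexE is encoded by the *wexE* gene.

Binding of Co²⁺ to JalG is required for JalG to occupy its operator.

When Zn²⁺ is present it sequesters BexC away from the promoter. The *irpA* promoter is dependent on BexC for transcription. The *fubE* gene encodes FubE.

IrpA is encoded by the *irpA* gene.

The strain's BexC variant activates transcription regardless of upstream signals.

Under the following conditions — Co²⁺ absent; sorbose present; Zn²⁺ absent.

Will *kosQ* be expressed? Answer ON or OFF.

ON

BexC is constitutively active in this strain.
No repressor is bound and BexC is active, so *irpA* is transcribed.
So IrpA is produced and active.
No repressor is bound and IrpA is active, so *fubE* is transcribed.
So FubE is produced and active.
Sorbose is present, so QuvF is inactive.
Required activator QuvF is absent, so *morB* is not transcribed.
So MorB is not produced.
Co²⁺ is absent, so JalG is inactive.
With no repressor bound, *wexE* is transcribed.
So WexE is produced and active.
Activator FubE is present, so *kosQ* is transcribed.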